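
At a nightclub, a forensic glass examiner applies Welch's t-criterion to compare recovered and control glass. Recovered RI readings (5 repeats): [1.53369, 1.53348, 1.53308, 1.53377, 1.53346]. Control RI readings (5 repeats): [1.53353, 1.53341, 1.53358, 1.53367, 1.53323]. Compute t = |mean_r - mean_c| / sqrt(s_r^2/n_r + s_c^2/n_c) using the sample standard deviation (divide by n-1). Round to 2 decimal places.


Welch's t-criterion for glass RI comparison:
Recovered mean = sum / n_r = 7.66748 / 5 = 1.533496
Control mean = sum / n_c = 7.66742 / 5 = 1.533484
Recovered sample variance s_r^2 = 7.183e-08
Control sample variance s_c^2 = 2.898e-08
Welch SE (unpooled) = sqrt(s_r^2/n_r + s_c^2/n_c) = sqrt(1.4366e-08 + 5.796e-09) = sqrt(2.0162e-08) = 0.000141993
|mean_r - mean_c| = 1.2e-05
t = 1.2e-05 / 0.000141993 = 0.08

0.08


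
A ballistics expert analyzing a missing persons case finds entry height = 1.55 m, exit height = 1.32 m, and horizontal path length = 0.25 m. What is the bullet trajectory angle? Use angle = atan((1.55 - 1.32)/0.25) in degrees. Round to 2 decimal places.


Bullet trajectory angle:
Height difference = 1.55 - 1.32 = 0.23 m
angle = atan(0.23 / 0.25)
angle = atan(0.92)
angle = 42.61 degrees

42.61


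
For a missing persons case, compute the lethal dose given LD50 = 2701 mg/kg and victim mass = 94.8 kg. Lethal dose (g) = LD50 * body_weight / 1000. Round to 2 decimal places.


Lethal dose calculation:
Lethal dose = LD50 * body_weight / 1000
= 2701 * 94.8 / 1000
= 256054.8 / 1000
= 256.05 g

256.05


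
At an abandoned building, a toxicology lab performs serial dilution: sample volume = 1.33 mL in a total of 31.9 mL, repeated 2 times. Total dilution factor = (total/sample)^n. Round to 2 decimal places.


Dilution factor calculation:
Single dilution = V_total / V_sample = 31.9 / 1.33 ≈ 23.984962
Number of dilutions = 2
Total DF = (31.9 / 1.33)^2 (full precision, rounded at the end) = 575.28

575.28


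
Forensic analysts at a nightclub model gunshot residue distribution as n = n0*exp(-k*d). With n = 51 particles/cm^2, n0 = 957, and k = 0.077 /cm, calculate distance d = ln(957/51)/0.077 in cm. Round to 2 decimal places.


GSR distance calculation:
n0/n = 957 / 51 = 18.764706
ln(n0/n) = 2.931978
d = 2.931978 / 0.077 = 38.08 cm

38.08


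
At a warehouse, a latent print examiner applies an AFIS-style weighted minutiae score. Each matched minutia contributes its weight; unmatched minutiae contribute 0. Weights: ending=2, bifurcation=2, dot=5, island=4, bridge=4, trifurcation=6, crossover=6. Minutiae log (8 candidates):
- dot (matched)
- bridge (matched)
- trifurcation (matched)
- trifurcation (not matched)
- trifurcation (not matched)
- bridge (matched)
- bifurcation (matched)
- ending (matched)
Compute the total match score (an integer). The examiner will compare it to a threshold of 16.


Weighted minutiae match score:
  dot: matched, +5 (running total 5)
  bridge: matched, +4 (running total 9)
  trifurcation: matched, +6 (running total 15)
  trifurcation: not matched, +0
  trifurcation: not matched, +0
  bridge: matched, +4 (running total 19)
  bifurcation: matched, +2 (running total 21)
  ending: matched, +2 (running total 23)
Total score = 23
Threshold = 16; verdict = identification

23


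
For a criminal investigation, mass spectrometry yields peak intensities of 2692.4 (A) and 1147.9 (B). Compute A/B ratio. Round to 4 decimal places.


Spectral peak ratio:
Peak A = 2692.4 counts
Peak B = 1147.9 counts
Ratio = 2692.4 / 1147.9 = 2.3455

2.3455


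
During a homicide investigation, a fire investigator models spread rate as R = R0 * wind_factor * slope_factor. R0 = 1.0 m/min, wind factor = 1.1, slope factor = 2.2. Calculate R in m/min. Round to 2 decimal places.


Fire spread rate calculation:
R = R0 * wind_factor * slope_factor
= 1.0 * 1.1 * 2.2
= 1.1 * 2.2
= 2.42 m/min

2.42


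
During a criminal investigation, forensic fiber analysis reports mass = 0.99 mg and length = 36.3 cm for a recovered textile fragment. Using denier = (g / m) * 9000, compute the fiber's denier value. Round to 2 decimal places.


Denier calculation:
Mass in grams = 0.99 mg / 1000 = 0.00099 g
Length in meters = 36.3 cm / 100 = 0.363 m
Linear density = mass / length = 0.00099 / 0.363 = 0.00272727 g/m
Denier = (g/m) * 9000 = 0.00272727 * 9000 = 24.55

24.55


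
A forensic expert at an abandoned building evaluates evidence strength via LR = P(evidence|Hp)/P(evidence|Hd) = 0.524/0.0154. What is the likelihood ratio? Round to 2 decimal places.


Likelihood ratio calculation:
LR = P(E|Hp) / P(E|Hd)
LR = 0.524 / 0.0154
LR = 34.03

34.03


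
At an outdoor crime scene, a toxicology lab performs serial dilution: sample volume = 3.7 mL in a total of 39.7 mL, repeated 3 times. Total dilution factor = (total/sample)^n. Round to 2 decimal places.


Dilution factor calculation:
Single dilution = V_total / V_sample = 39.7 / 3.7 ≈ 10.72973
Number of dilutions = 3
Total DF = (39.7 / 3.7)^3 (full precision, rounded at the end) = 1235.28

1235.28


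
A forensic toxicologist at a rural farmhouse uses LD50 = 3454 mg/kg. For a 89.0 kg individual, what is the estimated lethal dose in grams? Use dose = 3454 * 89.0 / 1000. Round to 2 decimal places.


Lethal dose calculation:
Lethal dose = LD50 * body_weight / 1000
= 3454 * 89.0 / 1000
= 307406 / 1000
= 307.41 g

307.41


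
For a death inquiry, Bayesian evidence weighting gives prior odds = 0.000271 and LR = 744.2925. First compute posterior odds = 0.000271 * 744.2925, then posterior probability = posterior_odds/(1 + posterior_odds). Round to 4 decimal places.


Bayesian evidence evaluation:
Posterior odds = prior_odds * LR = 0.000271 * 744.2925 = 0.2017033
Posterior probability = posterior_odds / (1 + posterior_odds)
= 0.2017033 / (1 + 0.2017033)
= 0.2017033 / 1.2017033
= 0.1678

0.1678


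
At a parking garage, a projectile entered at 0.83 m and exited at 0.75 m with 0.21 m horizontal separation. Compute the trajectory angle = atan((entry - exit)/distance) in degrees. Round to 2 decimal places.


Bullet trajectory angle:
Height difference = 0.83 - 0.75 = 0.08 m
angle = atan(0.08 / 0.21)
angle = atan(0.380952)
angle = 20.85 degrees

20.85


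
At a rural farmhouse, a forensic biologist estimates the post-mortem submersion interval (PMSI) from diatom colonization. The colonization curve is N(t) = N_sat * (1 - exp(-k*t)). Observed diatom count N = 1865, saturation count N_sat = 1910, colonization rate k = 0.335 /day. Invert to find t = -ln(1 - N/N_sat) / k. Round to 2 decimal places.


PMSI from diatom colonization curve:
N / N_sat = 1865 / 1910 = 0.97644
1 - N/N_sat = 0.02356
ln(1 - N/N_sat) = -3.748205
t = -ln(1 - N/N_sat) / k = -(-3.748205) / 0.335 = 11.19 days

11.19


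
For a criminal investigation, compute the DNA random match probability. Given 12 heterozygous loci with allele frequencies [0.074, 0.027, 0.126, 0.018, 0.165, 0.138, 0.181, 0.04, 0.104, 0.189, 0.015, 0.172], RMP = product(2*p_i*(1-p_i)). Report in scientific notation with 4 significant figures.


Computing RMP for 12 loci:
Locus 1: 2 * 0.074 * 0.926 = 0.137048
Locus 2: 2 * 0.027 * 0.973 = 0.052542
Locus 3: 2 * 0.126 * 0.874 = 0.220248
Locus 4: 2 * 0.018 * 0.982 = 0.035352
Locus 5: 2 * 0.165 * 0.835 = 0.27555
Locus 6: 2 * 0.138 * 0.862 = 0.237912
Locus 7: 2 * 0.181 * 0.819 = 0.296478
Locus 8: 2 * 0.04 * 0.96 = 0.0768
Locus 9: 2 * 0.104 * 0.896 = 0.186368
Locus 10: 2 * 0.189 * 0.811 = 0.306558
Locus 11: 2 * 0.015 * 0.985 = 0.02955
Locus 12: 2 * 0.172 * 0.828 = 0.284832
RMP = 4.024e-11

4.024e-11


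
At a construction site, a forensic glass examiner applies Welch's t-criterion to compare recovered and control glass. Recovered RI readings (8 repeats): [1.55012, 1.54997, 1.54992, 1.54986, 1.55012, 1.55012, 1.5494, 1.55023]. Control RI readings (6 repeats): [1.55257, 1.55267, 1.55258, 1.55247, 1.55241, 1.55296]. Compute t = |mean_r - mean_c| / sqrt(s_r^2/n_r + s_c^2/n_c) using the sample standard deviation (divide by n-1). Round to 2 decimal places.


Welch's t-criterion for glass RI comparison:
Recovered mean = sum / n_r = 12.39974 / 8 = 1.5499675
Control mean = sum / n_c = 9.31566 / 6 = 1.55261
Recovered sample variance s_r^2 = 6.77929e-08
Control sample variance s_c^2 = 3.764e-08
Welch SE (unpooled) = sqrt(s_r^2/n_r + s_c^2/n_c) = sqrt(8.47411e-09 + 6.27333e-09) = sqrt(1.47474e-08) = 0.000121439
|mean_r - mean_c| = 0.0026425
t = 0.0026425 / 0.000121439 = 21.76

21.76


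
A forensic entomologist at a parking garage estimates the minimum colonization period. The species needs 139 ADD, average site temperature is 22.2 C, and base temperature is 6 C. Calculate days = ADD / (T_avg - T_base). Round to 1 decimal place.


Insect development time:
Effective temperature = avg_temp - T_base = 22.2 - 6 = 16.2 C
Days = ADD / effective_temp = 139 / 16.2 = 8.6 days

8.6


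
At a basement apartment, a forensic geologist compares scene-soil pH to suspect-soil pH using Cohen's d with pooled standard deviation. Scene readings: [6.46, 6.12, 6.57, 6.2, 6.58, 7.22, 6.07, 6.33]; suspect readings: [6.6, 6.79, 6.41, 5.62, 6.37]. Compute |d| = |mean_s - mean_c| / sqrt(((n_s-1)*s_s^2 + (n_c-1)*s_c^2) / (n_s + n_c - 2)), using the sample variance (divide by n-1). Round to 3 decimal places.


Pooled-variance Cohen's d for soil pH comparison:
Scene mean = 51.55 / 8 = 6.44375
Suspect mean = 31.79 / 5 = 6.358
Scene sample variance s_s^2 = 0.136312
Suspect sample variance s_c^2 = 0.19817
Pooled variance = ((n_s-1)*s_s^2 + (n_c-1)*s_c^2) / (n_s + n_c - 2) = 0.158806
Pooled SD = sqrt(0.158806) = 0.398505
Mean difference = 0.08575
|d| = |0.08575| / 0.398505 = 0.215

0.215


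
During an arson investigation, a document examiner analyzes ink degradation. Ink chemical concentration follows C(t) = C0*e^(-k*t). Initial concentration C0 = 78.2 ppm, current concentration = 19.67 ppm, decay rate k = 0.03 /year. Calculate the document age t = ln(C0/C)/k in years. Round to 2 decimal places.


Document age estimation:
C0/C = 78.2 / 19.67 = 3.975597
ln(C0/C) = 1.380175
t = 1.380175 / 0.03 = 46.01 years

46.01


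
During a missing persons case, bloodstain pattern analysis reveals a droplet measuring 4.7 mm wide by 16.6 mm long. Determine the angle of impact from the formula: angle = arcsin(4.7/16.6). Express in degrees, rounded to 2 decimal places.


Blood spatter impact angle calculation:
width / length = 4.7 / 16.6 = 0.283133
angle = arcsin(0.283133)
angle = 16.45 degrees

16.45


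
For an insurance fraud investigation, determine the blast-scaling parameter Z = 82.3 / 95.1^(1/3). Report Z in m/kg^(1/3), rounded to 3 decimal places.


Scaled distance calculation:
W^(1/3) = 95.1^(1/3) = 4.564503
Z = R / W^(1/3) = 82.3 / 4.564503
Z = 18.030 m/kg^(1/3)

18.030


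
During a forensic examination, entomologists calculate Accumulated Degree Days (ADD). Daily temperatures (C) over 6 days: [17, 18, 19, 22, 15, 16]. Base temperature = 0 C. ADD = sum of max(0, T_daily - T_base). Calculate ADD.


Computing ADD day by day:
Day 1: max(0, 17 - 0) = 17
Day 2: max(0, 18 - 0) = 18
Day 3: max(0, 19 - 0) = 19
Day 4: max(0, 22 - 0) = 22
Day 5: max(0, 15 - 0) = 15
Day 6: max(0, 16 - 0) = 16
Total ADD = 107

107


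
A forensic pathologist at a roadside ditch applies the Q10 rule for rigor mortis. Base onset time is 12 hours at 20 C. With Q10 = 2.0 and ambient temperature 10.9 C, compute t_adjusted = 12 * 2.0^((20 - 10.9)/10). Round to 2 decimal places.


Rigor mortis time adjustment:
Exponent = (T_ref - T_actual) / 10 = (20 - 10.9) / 10 = 0.91
Q10 factor = 2.0^0.91 = 1.87905
t_adjusted = 12 * 1.87905 = 22.55 hours

22.55


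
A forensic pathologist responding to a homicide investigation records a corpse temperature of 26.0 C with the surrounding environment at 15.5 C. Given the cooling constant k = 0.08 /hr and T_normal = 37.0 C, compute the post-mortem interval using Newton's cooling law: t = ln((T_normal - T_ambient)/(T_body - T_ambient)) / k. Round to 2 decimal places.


Using Newton's law of cooling:
t = ln((T_normal - T_ambient) / (T_body - T_ambient)) / k
T_normal - T_ambient = 21.5
T_body - T_ambient = 10.5
Ratio = 2.047619
ln(ratio) = 0.716678
t = 0.716678 / 0.08 = 8.96 hours

8.96


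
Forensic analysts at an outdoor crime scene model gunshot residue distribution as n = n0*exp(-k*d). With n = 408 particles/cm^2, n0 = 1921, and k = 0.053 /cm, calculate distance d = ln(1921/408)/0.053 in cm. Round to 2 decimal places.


GSR distance calculation:
n0/n = 1921 / 408 = 4.708333
ln(n0/n) = 1.549334
d = 1.549334 / 0.053 = 29.23 cm

29.23


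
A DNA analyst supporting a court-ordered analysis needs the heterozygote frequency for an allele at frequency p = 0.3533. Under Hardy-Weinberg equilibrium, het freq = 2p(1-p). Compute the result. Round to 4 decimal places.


Hardy-Weinberg heterozygote frequency:
q = 1 - p = 1 - 0.3533 = 0.6467
2pq = 2 * 0.3533 * 0.6467 = 0.4570

0.4570


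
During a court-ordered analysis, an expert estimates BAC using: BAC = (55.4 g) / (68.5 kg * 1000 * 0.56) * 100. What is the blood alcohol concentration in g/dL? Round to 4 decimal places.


Applying the Widmark formula:
BAC = (dose_g / (body_wt * 1000 * r)) * 100
Denominator = 68.5 * 1000 * 0.56 = 38360
BAC = (55.4 / 38360) * 100
BAC = 0.1444 g/dL

0.1444


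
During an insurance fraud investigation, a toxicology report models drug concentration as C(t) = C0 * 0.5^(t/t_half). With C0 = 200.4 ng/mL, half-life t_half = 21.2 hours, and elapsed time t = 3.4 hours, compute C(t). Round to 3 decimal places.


Drug concentration decay:
Number of half-lives = t / t_half = 3.4 / 21.2 = 0.160377
Decay factor = 0.5^0.160377 = 0.89479122
C(t) = 200.4 * 0.89479122 = 179.316 ng/mL

179.316


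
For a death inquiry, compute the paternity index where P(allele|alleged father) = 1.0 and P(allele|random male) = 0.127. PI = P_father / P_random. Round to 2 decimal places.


Paternity Index calculation:
PI = P(allele|father) / P(allele|random)
PI = 1.0 / 0.127
PI = 7.87

7.87


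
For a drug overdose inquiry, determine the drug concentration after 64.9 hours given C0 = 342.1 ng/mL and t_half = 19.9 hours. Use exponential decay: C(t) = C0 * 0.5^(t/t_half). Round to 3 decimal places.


Drug concentration decay:
Number of half-lives = t / t_half = 64.9 / 19.9 = 3.261307
Decay factor = 0.5^3.261307 = 0.10429146
C(t) = 342.1 * 0.10429146 = 35.678 ng/mL

35.678


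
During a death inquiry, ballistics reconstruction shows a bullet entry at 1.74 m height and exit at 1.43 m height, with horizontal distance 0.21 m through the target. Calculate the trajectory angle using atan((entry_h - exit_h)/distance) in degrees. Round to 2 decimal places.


Bullet trajectory angle:
Height difference = 1.74 - 1.43 = 0.31 m
angle = atan(0.31 / 0.21)
angle = atan(1.47619)
angle = 55.89 degrees

55.89


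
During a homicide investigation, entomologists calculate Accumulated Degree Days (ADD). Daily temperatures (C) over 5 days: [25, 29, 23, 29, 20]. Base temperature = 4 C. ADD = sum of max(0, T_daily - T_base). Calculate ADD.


Computing ADD day by day:
Day 1: max(0, 25 - 4) = 21
Day 2: max(0, 29 - 4) = 25
Day 3: max(0, 23 - 4) = 19
Day 4: max(0, 29 - 4) = 25
Day 5: max(0, 20 - 4) = 16
Total ADD = 106

106


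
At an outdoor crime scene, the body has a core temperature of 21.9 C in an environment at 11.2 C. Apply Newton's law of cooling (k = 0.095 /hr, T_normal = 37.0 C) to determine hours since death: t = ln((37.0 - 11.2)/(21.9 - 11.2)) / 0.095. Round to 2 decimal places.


Using Newton's law of cooling:
t = ln((T_normal - T_ambient) / (T_body - T_ambient)) / k
T_normal - T_ambient = 25.8
T_body - T_ambient = 10.7
Ratio = 2.411215
ln(ratio) = 0.880131
t = 0.880131 / 0.095 = 9.26 hours

9.26


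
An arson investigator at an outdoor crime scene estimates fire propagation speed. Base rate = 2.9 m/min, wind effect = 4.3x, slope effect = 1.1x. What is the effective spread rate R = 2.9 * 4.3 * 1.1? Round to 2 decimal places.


Fire spread rate calculation:
R = R0 * wind_factor * slope_factor
= 2.9 * 4.3 * 1.1
= 12.47 * 1.1
= 13.72 m/min

13.72


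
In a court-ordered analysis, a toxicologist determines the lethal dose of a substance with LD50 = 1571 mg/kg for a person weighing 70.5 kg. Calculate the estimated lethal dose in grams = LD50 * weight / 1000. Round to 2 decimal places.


Lethal dose calculation:
Lethal dose = LD50 * body_weight / 1000
= 1571 * 70.5 / 1000
= 110755.5 / 1000
= 110.76 g

110.76


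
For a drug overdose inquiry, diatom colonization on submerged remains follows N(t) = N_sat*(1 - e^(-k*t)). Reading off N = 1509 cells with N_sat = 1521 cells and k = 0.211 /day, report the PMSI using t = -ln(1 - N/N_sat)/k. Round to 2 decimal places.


PMSI from diatom colonization curve:
N / N_sat = 1509 / 1521 = 0.99211
1 - N/N_sat = 0.00789
ln(1 - N/N_sat) = -4.842159
t = -ln(1 - N/N_sat) / k = -(-4.842159) / 0.211 = 22.95 days

22.95


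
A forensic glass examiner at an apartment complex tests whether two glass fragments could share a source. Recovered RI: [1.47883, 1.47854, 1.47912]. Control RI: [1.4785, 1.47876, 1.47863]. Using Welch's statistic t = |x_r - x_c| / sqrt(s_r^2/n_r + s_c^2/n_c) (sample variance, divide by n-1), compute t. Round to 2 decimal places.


Welch's t-criterion for glass RI comparison:
Recovered mean = sum / n_r = 4.43649 / 3 = 1.47883
Control mean = sum / n_c = 4.43589 / 3 = 1.47863
Recovered sample variance s_r^2 = 8.41e-08
Control sample variance s_c^2 = 1.69e-08
Welch SE (unpooled) = sqrt(s_r^2/n_r + s_c^2/n_c) = sqrt(2.80333e-08 + 5.63333e-09) = sqrt(3.36666e-08) = 0.000183485
|mean_r - mean_c| = 0.0002
t = 0.0002 / 0.000183485 = 1.09

1.09


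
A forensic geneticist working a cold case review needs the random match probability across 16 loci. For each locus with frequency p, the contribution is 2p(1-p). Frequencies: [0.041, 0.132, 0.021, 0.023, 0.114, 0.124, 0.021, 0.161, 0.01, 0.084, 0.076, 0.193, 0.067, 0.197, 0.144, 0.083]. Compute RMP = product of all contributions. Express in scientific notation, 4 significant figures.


Computing RMP for 16 loci:
Locus 1: 2 * 0.041 * 0.959 = 0.078638
Locus 2: 2 * 0.132 * 0.868 = 0.229152
Locus 3: 2 * 0.021 * 0.979 = 0.041118
Locus 4: 2 * 0.023 * 0.977 = 0.044942
Locus 5: 2 * 0.114 * 0.886 = 0.202008
Locus 6: 2 * 0.124 * 0.876 = 0.217248
Locus 7: 2 * 0.021 * 0.979 = 0.041118
Locus 8: 2 * 0.161 * 0.839 = 0.270158
Locus 9: 2 * 0.01 * 0.99 = 0.0198
Locus 10: 2 * 0.084 * 0.916 = 0.153888
Locus 11: 2 * 0.076 * 0.924 = 0.140448
Locus 12: 2 * 0.193 * 0.807 = 0.311502
Locus 13: 2 * 0.067 * 0.933 = 0.125022
Locus 14: 2 * 0.197 * 0.803 = 0.316382
Locus 15: 2 * 0.144 * 0.856 = 0.246528
Locus 16: 2 * 0.083 * 0.917 = 0.152222
RMP = 3.212e-15

3.212e-15


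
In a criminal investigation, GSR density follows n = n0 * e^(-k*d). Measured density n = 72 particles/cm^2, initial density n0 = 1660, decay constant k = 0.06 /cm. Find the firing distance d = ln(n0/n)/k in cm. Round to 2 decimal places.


GSR distance calculation:
n0/n = 1660 / 72 = 23.055556
ln(n0/n) = 3.137907
d = 3.137907 / 0.06 = 52.30 cm

52.30


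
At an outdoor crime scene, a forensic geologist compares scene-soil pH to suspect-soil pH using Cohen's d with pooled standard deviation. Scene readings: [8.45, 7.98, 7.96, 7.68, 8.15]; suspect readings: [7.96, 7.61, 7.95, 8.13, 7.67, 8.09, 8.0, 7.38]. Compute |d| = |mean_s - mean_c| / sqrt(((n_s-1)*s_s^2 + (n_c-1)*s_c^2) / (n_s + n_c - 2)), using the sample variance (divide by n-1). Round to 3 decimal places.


Pooled-variance Cohen's d for soil pH comparison:
Scene mean = 40.22 / 5 = 8.044
Suspect mean = 62.79 / 8 = 7.84875
Scene sample variance s_s^2 = 0.07993
Suspect sample variance s_c^2 = 0.070213
Pooled variance = ((n_s-1)*s_s^2 + (n_c-1)*s_c^2) / (n_s + n_c - 2) = 0.073746
Pooled SD = sqrt(0.073746) = 0.271562
Mean difference = 0.19525
|d| = |0.19525| / 0.271562 = 0.719

0.719


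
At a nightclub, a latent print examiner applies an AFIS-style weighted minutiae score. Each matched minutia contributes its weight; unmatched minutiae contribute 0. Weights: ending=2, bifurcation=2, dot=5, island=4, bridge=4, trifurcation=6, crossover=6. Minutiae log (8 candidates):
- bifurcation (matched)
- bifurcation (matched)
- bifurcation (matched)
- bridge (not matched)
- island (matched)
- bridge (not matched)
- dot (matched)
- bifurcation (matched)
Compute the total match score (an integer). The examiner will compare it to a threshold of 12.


Weighted minutiae match score:
  bifurcation: matched, +2 (running total 2)
  bifurcation: matched, +2 (running total 4)
  bifurcation: matched, +2 (running total 6)
  bridge: not matched, +0
  island: matched, +4 (running total 10)
  bridge: not matched, +0
  dot: matched, +5 (running total 15)
  bifurcation: matched, +2 (running total 17)
Total score = 17
Threshold = 12; verdict = identification

17


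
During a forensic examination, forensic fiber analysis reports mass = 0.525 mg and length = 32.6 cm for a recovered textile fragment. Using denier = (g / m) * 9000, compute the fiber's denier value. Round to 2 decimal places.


Denier calculation:
Mass in grams = 0.525 mg / 1000 = 0.000525 g
Length in meters = 32.6 cm / 100 = 0.326 m
Linear density = mass / length = 0.000525 / 0.326 = 0.00161043 g/m
Denier = (g/m) * 9000 = 0.00161043 * 9000 = 14.49

14.49


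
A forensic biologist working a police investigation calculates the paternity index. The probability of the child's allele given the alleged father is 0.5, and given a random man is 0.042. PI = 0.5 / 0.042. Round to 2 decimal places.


Paternity Index calculation:
PI = P(allele|father) / P(allele|random)
PI = 0.5 / 0.042
PI = 11.90

11.90


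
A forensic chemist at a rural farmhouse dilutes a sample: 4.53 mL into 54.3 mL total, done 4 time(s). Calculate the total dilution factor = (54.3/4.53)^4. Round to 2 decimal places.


Dilution factor calculation:
Single dilution = V_total / V_sample = 54.3 / 4.53 ≈ 11.986755
Number of dilutions = 4
Total DF = (54.3 / 4.53)^4 (full precision, rounded at the end) = 20644.60

20644.60


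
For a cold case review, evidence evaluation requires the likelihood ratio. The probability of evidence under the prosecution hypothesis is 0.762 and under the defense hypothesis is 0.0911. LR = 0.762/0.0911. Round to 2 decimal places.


Likelihood ratio calculation:
LR = P(E|Hp) / P(E|Hd)
LR = 0.762 / 0.0911
LR = 8.36

8.36


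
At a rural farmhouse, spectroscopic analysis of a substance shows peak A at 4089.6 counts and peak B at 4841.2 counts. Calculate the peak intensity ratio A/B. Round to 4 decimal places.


Spectral peak ratio:
Peak A = 4089.6 counts
Peak B = 4841.2 counts
Ratio = 4089.6 / 4841.2 = 0.8447

0.8447


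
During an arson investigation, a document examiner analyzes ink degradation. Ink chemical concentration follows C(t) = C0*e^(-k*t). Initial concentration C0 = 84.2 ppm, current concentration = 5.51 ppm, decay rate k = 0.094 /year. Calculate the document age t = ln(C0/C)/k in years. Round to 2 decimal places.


Document age estimation:
C0/C = 84.2 / 5.51 = 15.281307
ln(C0/C) = 2.72663
t = 2.72663 / 0.094 = 29.01 years

29.01


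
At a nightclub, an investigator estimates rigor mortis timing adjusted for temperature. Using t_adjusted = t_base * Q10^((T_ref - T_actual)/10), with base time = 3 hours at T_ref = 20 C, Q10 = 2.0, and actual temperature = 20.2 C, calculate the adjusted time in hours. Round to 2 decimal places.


Rigor mortis time adjustment:
Exponent = (T_ref - T_actual) / 10 = (20 - 20.2) / 10 = -0.02
Q10 factor = 2.0^-0.02 = 0.98623
t_adjusted = 3 * 0.98623 = 2.96 hours

2.96


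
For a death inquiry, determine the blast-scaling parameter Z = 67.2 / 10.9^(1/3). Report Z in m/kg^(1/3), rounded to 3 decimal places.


Scaled distance calculation:
W^(1/3) = 10.9^(1/3) = 2.21722
Z = R / W^(1/3) = 67.2 / 2.21722
Z = 30.308 m/kg^(1/3)

30.308


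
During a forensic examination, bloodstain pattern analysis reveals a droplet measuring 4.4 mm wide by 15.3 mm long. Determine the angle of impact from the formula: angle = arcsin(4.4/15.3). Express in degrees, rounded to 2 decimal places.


Blood spatter impact angle calculation:
width / length = 4.4 / 15.3 = 0.287582
angle = arcsin(0.287582)
angle = 16.71 degrees

16.71


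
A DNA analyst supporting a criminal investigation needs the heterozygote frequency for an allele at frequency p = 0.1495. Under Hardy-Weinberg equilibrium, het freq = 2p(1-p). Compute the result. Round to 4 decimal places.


Hardy-Weinberg heterozygote frequency:
q = 1 - p = 1 - 0.1495 = 0.8505
2pq = 2 * 0.1495 * 0.8505 = 0.2543

0.2543


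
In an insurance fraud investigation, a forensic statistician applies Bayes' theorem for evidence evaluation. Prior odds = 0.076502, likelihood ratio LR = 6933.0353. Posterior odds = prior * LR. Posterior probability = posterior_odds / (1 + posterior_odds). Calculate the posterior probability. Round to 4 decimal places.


Bayesian evidence evaluation:
Posterior odds = prior_odds * LR = 0.076502 * 6933.0353 = 530.3911
Posterior probability = posterior_odds / (1 + posterior_odds)
= 530.3911 / (1 + 530.3911)
= 530.3911 / 531.3911
= 0.9981

0.9981


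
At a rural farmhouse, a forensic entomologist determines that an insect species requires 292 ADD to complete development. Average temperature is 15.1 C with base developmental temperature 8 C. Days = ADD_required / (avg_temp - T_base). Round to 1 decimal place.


Insect development time:
Effective temperature = avg_temp - T_base = 15.1 - 8 = 7.1 C
Days = ADD / effective_temp = 292 / 7.1 = 41.1 days

41.1


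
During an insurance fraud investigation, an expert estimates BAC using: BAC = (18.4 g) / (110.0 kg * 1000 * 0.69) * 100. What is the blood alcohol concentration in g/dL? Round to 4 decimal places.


Applying the Widmark formula:
BAC = (dose_g / (body_wt * 1000 * r)) * 100
Denominator = 110.0 * 1000 * 0.69 = 75900
BAC = (18.4 / 75900) * 100
BAC = 0.0242 g/dL

0.0242


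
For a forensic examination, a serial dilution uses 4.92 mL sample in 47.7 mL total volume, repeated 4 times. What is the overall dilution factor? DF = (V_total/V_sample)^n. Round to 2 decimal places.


Dilution factor calculation:
Single dilution = V_total / V_sample = 47.7 / 4.92 ≈ 9.695122
Number of dilutions = 4
Total DF = (47.7 / 4.92)^4 (full precision, rounded at the end) = 8835.13

8835.13


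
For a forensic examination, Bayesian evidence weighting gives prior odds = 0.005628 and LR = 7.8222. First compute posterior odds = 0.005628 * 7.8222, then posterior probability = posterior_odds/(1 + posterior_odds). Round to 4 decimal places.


Bayesian evidence evaluation:
Posterior odds = prior_odds * LR = 0.005628 * 7.8222 = 0.04402334
Posterior probability = posterior_odds / (1 + posterior_odds)
= 0.04402334 / (1 + 0.04402334)
= 0.04402334 / 1.04402334
= 0.0422

0.0422


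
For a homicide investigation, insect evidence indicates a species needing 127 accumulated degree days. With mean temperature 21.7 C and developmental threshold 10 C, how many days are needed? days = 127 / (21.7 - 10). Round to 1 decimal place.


Insect development time:
Effective temperature = avg_temp - T_base = 21.7 - 10 = 11.7 C
Days = ADD / effective_temp = 127 / 11.7 = 10.9 days

10.9


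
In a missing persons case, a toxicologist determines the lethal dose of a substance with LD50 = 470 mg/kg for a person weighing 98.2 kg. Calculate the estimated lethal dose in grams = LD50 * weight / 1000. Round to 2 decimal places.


Lethal dose calculation:
Lethal dose = LD50 * body_weight / 1000
= 470 * 98.2 / 1000
= 46154 / 1000
= 46.15 g

46.15


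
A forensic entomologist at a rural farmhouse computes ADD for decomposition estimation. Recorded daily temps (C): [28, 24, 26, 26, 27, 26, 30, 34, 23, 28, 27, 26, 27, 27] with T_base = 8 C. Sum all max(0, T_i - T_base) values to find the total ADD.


Computing ADD day by day:
Day 1: max(0, 28 - 8) = 20
Day 2: max(0, 24 - 8) = 16
Day 3: max(0, 26 - 8) = 18
Day 4: max(0, 26 - 8) = 18
Day 5: max(0, 27 - 8) = 19
Day 6: max(0, 26 - 8) = 18
Day 7: max(0, 30 - 8) = 22
Day 8: max(0, 34 - 8) = 26
Day 9: max(0, 23 - 8) = 15
Day 10: max(0, 28 - 8) = 20
Day 11: max(0, 27 - 8) = 19
Day 12: max(0, 26 - 8) = 18
Day 13: max(0, 27 - 8) = 19
Day 14: max(0, 27 - 8) = 19
Total ADD = 267

267


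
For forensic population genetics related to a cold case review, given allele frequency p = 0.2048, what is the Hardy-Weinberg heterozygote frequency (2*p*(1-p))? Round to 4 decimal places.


Hardy-Weinberg heterozygote frequency:
q = 1 - p = 1 - 0.2048 = 0.7952
2pq = 2 * 0.2048 * 0.7952 = 0.3257

0.3257


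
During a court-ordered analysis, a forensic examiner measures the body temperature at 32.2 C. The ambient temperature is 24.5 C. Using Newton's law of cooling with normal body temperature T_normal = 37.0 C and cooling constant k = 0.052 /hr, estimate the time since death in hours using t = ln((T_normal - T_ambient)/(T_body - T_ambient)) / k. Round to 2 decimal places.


Using Newton's law of cooling:
t = ln((T_normal - T_ambient) / (T_body - T_ambient)) / k
T_normal - T_ambient = 12.5
T_body - T_ambient = 7.7
Ratio = 1.623377
ln(ratio) = 0.484509
t = 0.484509 / 0.052 = 9.32 hours

9.32


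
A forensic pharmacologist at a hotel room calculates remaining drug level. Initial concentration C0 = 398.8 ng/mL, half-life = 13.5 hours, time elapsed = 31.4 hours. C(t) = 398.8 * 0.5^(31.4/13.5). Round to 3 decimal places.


Drug concentration decay:
Number of half-lives = t / t_half = 31.4 / 13.5 = 2.325926
Decay factor = 0.5^2.325926 = 0.19944654
C(t) = 398.8 * 0.19944654 = 79.539 ng/mL

79.539


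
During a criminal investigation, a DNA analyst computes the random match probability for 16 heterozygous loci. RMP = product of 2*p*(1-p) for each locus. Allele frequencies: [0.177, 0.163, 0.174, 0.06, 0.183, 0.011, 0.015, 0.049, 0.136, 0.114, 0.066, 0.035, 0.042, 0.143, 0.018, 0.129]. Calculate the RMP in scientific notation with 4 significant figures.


Computing RMP for 16 loci:
Locus 1: 2 * 0.177 * 0.823 = 0.291342
Locus 2: 2 * 0.163 * 0.837 = 0.272862
Locus 3: 2 * 0.174 * 0.826 = 0.287448
Locus 4: 2 * 0.06 * 0.94 = 0.1128
Locus 5: 2 * 0.183 * 0.817 = 0.299022
Locus 6: 2 * 0.011 * 0.989 = 0.021758
Locus 7: 2 * 0.015 * 0.985 = 0.02955
Locus 8: 2 * 0.049 * 0.951 = 0.093198
Locus 9: 2 * 0.136 * 0.864 = 0.235008
Locus 10: 2 * 0.114 * 0.886 = 0.202008
Locus 11: 2 * 0.066 * 0.934 = 0.123288
Locus 12: 2 * 0.035 * 0.965 = 0.06755
Locus 13: 2 * 0.042 * 0.958 = 0.080472
Locus 14: 2 * 0.143 * 0.857 = 0.245102
Locus 15: 2 * 0.018 * 0.982 = 0.035352
Locus 16: 2 * 0.129 * 0.871 = 0.224718
RMP = 2.861e-15

2.861e-15


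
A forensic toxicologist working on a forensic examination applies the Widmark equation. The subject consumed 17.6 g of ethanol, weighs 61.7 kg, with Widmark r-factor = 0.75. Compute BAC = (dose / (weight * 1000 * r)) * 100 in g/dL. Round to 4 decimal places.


Applying the Widmark formula:
BAC = (dose_g / (body_wt * 1000 * r)) * 100
Denominator = 61.7 * 1000 * 0.75 = 46275
BAC = (17.6 / 46275) * 100
BAC = 0.0380 g/dL

0.0380


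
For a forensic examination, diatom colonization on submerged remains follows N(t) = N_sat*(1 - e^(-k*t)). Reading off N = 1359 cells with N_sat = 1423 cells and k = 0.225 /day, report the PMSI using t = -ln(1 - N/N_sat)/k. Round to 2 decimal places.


PMSI from diatom colonization curve:
N / N_sat = 1359 / 1423 = 0.955025
1 - N/N_sat = 0.044975
ln(1 - N/N_sat) = -3.101648
t = -ln(1 - N/N_sat) / k = -(-3.101648) / 0.225 = 13.79 days

13.79


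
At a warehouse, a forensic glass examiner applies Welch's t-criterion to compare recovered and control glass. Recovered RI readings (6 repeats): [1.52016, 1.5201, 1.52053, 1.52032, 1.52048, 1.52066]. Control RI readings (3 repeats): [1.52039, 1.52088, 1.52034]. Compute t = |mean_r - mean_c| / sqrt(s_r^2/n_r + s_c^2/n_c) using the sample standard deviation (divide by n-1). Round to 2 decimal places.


Welch's t-criterion for glass RI comparison:
Recovered mean = sum / n_r = 9.12225 / 6 = 1.520375
Control mean = sum / n_c = 4.56161 / 3 = 1.5205367
Recovered sample variance s_r^2 = 4.823e-08
Control sample variance s_c^2 = 8.90333e-08
Welch SE (unpooled) = sqrt(s_r^2/n_r + s_c^2/n_c) = sqrt(8.03833e-09 + 2.96778e-08) = sqrt(3.77161e-08) = 0.000194206
|mean_r - mean_c| = 0.000161667
t = 0.000161667 / 0.000194206 = 0.83

0.83


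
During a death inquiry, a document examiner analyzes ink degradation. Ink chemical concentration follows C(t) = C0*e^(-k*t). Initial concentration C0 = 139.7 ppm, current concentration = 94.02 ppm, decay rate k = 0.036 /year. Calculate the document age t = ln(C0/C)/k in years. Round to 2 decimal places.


Document age estimation:
C0/C = 139.7 / 94.02 = 1.485854
ln(C0/C) = 0.39599
t = 0.39599 / 0.036 = 11.00 years

11.00


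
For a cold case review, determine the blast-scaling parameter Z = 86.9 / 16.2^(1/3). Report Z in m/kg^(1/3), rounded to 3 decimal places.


Scaled distance calculation:
W^(1/3) = 16.2^(1/3) = 2.530298
Z = R / W^(1/3) = 86.9 / 2.530298
Z = 34.344 m/kg^(1/3)

34.344


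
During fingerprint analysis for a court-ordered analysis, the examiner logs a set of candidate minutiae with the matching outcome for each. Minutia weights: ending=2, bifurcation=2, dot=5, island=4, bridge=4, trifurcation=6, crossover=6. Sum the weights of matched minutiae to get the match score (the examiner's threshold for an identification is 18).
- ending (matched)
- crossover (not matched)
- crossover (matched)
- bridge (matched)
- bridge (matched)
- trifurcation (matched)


Weighted minutiae match score:
  ending: matched, +2 (running total 2)
  crossover: not matched, +0
  crossover: matched, +6 (running total 8)
  bridge: matched, +4 (running total 12)
  bridge: matched, +4 (running total 16)
  trifurcation: matched, +6 (running total 22)
Total score = 22
Threshold = 18; verdict = identification

22


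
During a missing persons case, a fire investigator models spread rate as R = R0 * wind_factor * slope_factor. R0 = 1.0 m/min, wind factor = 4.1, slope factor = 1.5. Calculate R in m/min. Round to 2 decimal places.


Fire spread rate calculation:
R = R0 * wind_factor * slope_factor
= 1.0 * 4.1 * 1.5
= 4.1 * 1.5
= 6.15 m/min

6.15


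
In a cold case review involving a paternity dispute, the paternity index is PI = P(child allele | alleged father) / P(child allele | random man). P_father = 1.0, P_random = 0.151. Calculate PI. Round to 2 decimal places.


Paternity Index calculation:
PI = P(allele|father) / P(allele|random)
PI = 1.0 / 0.151
PI = 6.62

6.62


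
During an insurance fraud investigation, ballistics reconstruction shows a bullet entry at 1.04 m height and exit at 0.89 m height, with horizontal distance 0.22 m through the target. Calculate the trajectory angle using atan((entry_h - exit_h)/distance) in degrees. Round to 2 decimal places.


Bullet trajectory angle:
Height difference = 1.04 - 0.89 = 0.15 m
angle = atan(0.15 / 0.22)
angle = atan(0.681818)
angle = 34.29 degrees

34.29


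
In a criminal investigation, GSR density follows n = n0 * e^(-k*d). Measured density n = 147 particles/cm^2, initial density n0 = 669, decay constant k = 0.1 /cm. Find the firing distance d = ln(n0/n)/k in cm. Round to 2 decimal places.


GSR distance calculation:
n0/n = 669 / 147 = 4.55102
ln(n0/n) = 1.515351
d = 1.515351 / 0.1 = 15.15 cm

15.15


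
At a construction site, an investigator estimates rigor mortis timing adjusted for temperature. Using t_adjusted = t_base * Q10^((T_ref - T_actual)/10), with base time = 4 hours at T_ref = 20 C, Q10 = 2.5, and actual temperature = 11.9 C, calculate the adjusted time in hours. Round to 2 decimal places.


Rigor mortis time adjustment:
Exponent = (T_ref - T_actual) / 10 = (20 - 11.9) / 10 = 0.81
Q10 factor = 2.5^0.81 = 2.10054
t_adjusted = 4 * 2.10054 = 8.40 hours

8.40


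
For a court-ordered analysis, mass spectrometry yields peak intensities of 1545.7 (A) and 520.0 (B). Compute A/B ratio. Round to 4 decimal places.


Spectral peak ratio:
Peak A = 1545.7 counts
Peak B = 520.0 counts
Ratio = 1545.7 / 520.0 = 2.9725

2.9725


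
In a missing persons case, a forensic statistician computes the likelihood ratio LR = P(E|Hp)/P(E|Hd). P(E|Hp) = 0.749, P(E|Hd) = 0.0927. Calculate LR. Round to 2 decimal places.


Likelihood ratio calculation:
LR = P(E|Hp) / P(E|Hd)
LR = 0.749 / 0.0927
LR = 8.08

8.08


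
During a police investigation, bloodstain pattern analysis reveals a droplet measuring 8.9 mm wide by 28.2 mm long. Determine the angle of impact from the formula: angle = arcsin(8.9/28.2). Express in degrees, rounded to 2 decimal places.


Blood spatter impact angle calculation:
width / length = 8.9 / 28.2 = 0.315603
angle = arcsin(0.315603)
angle = 18.40 degrees

18.40


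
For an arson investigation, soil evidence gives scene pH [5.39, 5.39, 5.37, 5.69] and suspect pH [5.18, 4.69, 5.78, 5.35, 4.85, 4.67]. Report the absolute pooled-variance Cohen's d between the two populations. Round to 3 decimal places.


Pooled-variance Cohen's d for soil pH comparison:
Scene mean = 21.84 / 4 = 5.46
Suspect mean = 30.52 / 6 = 5.086667
Scene sample variance s_s^2 = 0.0236
Suspect sample variance s_c^2 = 0.189147
Pooled variance = ((n_s-1)*s_s^2 + (n_c-1)*s_c^2) / (n_s + n_c - 2) = 0.127067
Pooled SD = sqrt(0.127067) = 0.356465
Mean difference = 0.373333
|d| = |0.373333| / 0.356465 = 1.047

1.047


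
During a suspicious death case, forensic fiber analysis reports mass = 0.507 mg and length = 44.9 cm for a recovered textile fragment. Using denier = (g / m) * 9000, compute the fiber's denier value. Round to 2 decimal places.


Denier calculation:
Mass in grams = 0.507 mg / 1000 = 0.000507 g
Length in meters = 44.9 cm / 100 = 0.449 m
Linear density = mass / length = 0.000507 / 0.449 = 0.00112918 g/m
Denier = (g/m) * 9000 = 0.00112918 * 9000 = 10.16

10.16


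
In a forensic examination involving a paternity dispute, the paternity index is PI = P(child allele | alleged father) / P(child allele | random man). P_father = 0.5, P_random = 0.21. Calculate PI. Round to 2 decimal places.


Paternity Index calculation:
PI = P(allele|father) / P(allele|random)
PI = 0.5 / 0.21
PI = 2.38

2.38


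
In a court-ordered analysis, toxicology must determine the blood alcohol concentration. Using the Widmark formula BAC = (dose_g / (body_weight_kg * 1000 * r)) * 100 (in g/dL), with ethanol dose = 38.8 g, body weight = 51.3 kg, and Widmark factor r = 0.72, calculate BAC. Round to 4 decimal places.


Applying the Widmark formula:
BAC = (dose_g / (body_wt * 1000 * r)) * 100
Denominator = 51.3 * 1000 * 0.72 = 36936
BAC = (38.8 / 36936) * 100
BAC = 0.1050 g/dL

0.1050


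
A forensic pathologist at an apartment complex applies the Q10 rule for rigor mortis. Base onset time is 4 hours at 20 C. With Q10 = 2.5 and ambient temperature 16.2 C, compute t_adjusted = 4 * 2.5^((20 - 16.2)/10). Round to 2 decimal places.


Rigor mortis time adjustment:
Exponent = (T_ref - T_actual) / 10 = (20 - 16.2) / 10 = 0.38
Q10 factor = 2.5^0.38 = 1.4165
t_adjusted = 4 * 1.4165 = 5.67 hours

5.67


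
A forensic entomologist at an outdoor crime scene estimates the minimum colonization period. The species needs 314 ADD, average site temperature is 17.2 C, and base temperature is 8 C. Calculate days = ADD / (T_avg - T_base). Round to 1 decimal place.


Insect development time:
Effective temperature = avg_temp - T_base = 17.2 - 8 = 9.2 C
Days = ADD / effective_temp = 314 / 9.2 = 34.1 days

34.1


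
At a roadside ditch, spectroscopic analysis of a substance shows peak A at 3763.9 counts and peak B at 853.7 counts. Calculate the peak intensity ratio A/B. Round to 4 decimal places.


Spectral peak ratio:
Peak A = 3763.9 counts
Peak B = 853.7 counts
Ratio = 3763.9 / 853.7 = 4.4089

4.4089


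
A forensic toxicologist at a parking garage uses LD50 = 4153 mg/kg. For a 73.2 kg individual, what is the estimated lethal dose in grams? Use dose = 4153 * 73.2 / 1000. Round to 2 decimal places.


Lethal dose calculation:
Lethal dose = LD50 * body_weight / 1000
= 4153 * 73.2 / 1000
= 303999.6 / 1000
= 304.00 g

304.00
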